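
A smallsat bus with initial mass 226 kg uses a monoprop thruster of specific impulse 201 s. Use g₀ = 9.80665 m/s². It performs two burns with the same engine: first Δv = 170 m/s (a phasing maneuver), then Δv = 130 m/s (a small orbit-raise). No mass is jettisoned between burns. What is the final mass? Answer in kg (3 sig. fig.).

v_e = Isp · g₀ = 201 × 9.80665 = 1971.1 m/s.
After the first burn: m = 226 × exp(−170/1971.1) = 226 × 0.91737 = 207.326 kg.
After the second burn: m = 207.326 × exp(−130/1971.1) = 207.326 × 0.93618 = 194.094 kg.

final mass ≈ 194 kg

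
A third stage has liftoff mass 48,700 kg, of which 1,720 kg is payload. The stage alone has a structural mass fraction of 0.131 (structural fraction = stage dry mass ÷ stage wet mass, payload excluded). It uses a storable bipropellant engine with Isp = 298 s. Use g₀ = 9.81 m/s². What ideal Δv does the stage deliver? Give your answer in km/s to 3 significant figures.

Δv ≈ 5.33 km/s

Stage wet mass = m₀ − payload = 48,700 − 1,720 = 46,980 kg.
Stage dry mass = ε × stage wet mass = 0.131 × 46,980 = 6,154.38 kg.
Burnout mass m_f = stage dry + payload = 6,154.38 + 1,720 = 7,874.38 kg.
v_e = Isp · g₀ = 298 × 9.81 = 2923.4 m/s.
Δv = v_e · ln(48,700/7,874.38) = 2923.4 × ln(6.185) = 2923.4 × 1.8221 ≈ 5327 m/s.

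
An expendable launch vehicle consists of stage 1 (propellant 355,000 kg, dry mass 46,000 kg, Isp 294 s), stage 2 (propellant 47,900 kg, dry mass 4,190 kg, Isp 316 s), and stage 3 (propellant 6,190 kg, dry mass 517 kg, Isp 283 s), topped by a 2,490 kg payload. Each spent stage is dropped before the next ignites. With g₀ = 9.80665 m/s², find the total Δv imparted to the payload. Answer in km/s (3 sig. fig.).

Ignition mass of stage 1 = 355,000+46,000 + 47,900+4,190 + 6,190+517 + 2,490 = 462,287 kg.
Stage 1: m₀ = 462,287 kg, m_f = 462,287 − 355,000 = 107,287 kg; Δv = 294×9.80665×ln(4.309) = 2883.2×1.4607 ≈ 4211 m/s.
Stage 2: m₀ = 61,287 kg, m_f = 61,287 − 47,900 = 13,387 kg; Δv = 316×9.80665×ln(4.578) = 3098.9×1.5213 ≈ 4714 m/s.
Stage 3: m₀ = 9,197 kg, m_f = 9,197 − 6,190 = 3,007 kg; Δv = 283×9.80665×ln(3.059) = 2775.3×1.1179 ≈ 3103 m/s.
Total Δv = 4211 + 4714 + 3103 = 12028 m/s.

Δv ≈ 12.0 km/s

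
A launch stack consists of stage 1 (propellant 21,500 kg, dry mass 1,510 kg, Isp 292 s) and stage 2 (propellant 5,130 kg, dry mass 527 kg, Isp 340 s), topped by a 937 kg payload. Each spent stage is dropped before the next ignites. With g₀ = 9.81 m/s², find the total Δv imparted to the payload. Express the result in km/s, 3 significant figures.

Ignition mass of stage 1 = 21,500+1,510 + 5,130+527 + 937 = 29,604 kg.
Stage 1: m₀ = 29,604 kg, m_f = 29,604 − 21,500 = 8,104 kg; Δv = 292×9.81×ln(3.653) = 2864.5×1.2956 ≈ 3711 m/s.
Stage 2: m₀ = 6,594 kg, m_f = 6,594 − 5,130 = 1,464 kg; Δv = 340×9.81×ln(4.504) = 3335.4×1.5050 ≈ 5020 m/s.
Total Δv = 3711 + 5020 = 8731 m/s.

Δv ≈ 8.73 km/s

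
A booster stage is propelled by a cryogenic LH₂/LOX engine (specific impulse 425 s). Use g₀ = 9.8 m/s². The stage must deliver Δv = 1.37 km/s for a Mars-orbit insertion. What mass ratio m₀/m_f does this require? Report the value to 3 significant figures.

mass ratio ≈ 1.39

v_e = Isp · g₀ = 425 × 9.8 = 4165.0 m/s.
From the ideal rocket equation, m₀/m_f = exp(Δv / v_e) = exp(1370 / 4165.0) = exp(0.3289) = 1.3895.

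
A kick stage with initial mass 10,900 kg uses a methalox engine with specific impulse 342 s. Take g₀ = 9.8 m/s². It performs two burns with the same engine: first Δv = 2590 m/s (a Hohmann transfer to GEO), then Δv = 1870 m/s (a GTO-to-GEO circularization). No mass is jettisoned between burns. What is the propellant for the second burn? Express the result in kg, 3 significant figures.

v_e = Isp · g₀ = 342 × 9.8 = 3351.6 m/s.
After the first burn: m = 10900 × exp(−2590/3351.6) = 10900 × 0.46173 = 5,032.86 kg.
After the second burn: m = 5,032.86 × exp(−1870/3351.6) = 5,032.86 × 0.57239 = 2,880.76 kg.
Second-burn propellant = 5,032.86 − 2,880.76 = 2,152.1 kg.

propellant for the second burn ≈ 2150 kg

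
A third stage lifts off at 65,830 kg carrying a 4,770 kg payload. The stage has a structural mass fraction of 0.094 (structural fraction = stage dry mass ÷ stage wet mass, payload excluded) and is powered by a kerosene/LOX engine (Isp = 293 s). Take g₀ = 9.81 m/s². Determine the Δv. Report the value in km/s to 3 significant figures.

Stage wet mass = m₀ − payload = 65,830 − 4,770 = 61,060 kg.
Stage dry mass = ε × stage wet mass = 0.094 × 61,060 = 5,739.64 kg.
Burnout mass m_f = stage dry + payload = 5,739.64 + 4,770 = 10,509.64 kg.
v_e = Isp · g₀ = 293 × 9.81 = 2874.3 m/s.
From the ideal rocket equation, Δv = v_e · ln(65,830/10,509.64) = 2874.3 × ln(6.264) = 2874.3 × 1.8348 ≈ 5274 m/s.

Δv ≈ 5.27 km/s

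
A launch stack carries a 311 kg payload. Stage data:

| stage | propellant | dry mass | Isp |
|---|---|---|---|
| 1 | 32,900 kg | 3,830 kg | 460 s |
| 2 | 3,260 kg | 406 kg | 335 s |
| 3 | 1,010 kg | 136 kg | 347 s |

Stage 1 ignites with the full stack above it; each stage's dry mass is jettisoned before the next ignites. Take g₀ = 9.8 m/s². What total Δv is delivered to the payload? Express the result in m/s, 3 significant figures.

Δv ≈ 14300 m/s

Ignition mass of stage 1 = 32,900+3,830 + 3,260+406 + 1,010+136 + 311 = 41,853 kg.
Stage 1: m₀ = 41,853 kg, m_f = 41,853 − 32,900 = 8,953 kg; Δv = 460×9.8×ln(4.675) = 4508.0×1.5422 ≈ 6952 m/s.
Stage 2: m₀ = 5,123 kg, m_f = 5,123 − 3,260 = 1,863 kg; Δv = 335×9.8×ln(2.75) = 3283.0×1.0116 ≈ 3321 m/s.
Stage 3: m₀ = 1,457 kg, m_f = 1,457 − 1,010 = 447 kg; Δv = 347×9.8×ln(3.26) = 3400.6×1.1816 ≈ 4018 m/s.
Total Δv = 6952 + 3321 + 4018 = 14291 m/s.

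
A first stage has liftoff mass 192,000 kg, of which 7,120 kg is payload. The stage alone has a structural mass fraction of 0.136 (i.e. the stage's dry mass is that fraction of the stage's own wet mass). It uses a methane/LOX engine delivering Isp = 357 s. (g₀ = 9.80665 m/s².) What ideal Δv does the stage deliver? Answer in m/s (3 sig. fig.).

Δv ≈ 6240 m/s

Stage wet mass = m₀ − payload = 192,000 − 7,120 = 184,880 kg.
Stage dry mass = ε × stage wet mass = 0.136 × 184,880 = 25,143.7 kg.
Burnout mass m_f = stage dry + payload = 25,143.7 + 7,120 = 32,263.7 kg.
v_e = Isp · g₀ = 357 × 9.80665 = 3501.0 m/s.
From the ideal rocket equation, Δv = v_e · ln(192,000/32,263.7) = 3501.0 × ln(5.951) = 3501.0 × 1.7836 ≈ 6244 m/s.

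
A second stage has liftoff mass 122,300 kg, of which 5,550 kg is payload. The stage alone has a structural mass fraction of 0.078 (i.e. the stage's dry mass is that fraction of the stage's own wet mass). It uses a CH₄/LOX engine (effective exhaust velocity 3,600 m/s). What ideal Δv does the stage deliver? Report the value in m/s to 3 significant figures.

Δv ≈ 7640 m/s

Stage wet mass = m₀ − payload = 122,300 − 5,550 = 116,750 kg.
Stage dry mass = ε × stage wet mass = 0.078 × 116,750 = 9,106.5 kg.
Burnout mass m_f = stage dry + payload = 9,106.5 + 5,550 = 14,656.5 kg.
From the ideal rocket equation, Δv = v_e · ln(122,300/14,656.5) = 3600.0 × ln(8.344) = 3600.0 × 2.1216 ≈ 7638 m/s.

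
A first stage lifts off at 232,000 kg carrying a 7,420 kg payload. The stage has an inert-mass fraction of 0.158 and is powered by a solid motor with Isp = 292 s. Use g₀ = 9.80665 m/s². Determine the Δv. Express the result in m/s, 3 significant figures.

Stage wet mass = m₀ − payload = 232,000 − 7,420 = 224,580 kg.
Stage dry mass = ε × stage wet mass = 0.158 × 224,580 = 35,483.6 kg.
Burnout mass m_f = stage dry + payload = 35,483.6 + 7,420 = 42,903.6 kg.
v_e = Isp · g₀ = 292 × 9.80665 = 2863.5 m/s.
Δv = v_e · ln(232,000/42,903.6) = 2863.5 × ln(5.407) = 2863.5 × 1.6878 ≈ 4833 m/s.

Δv ≈ 4830 m/s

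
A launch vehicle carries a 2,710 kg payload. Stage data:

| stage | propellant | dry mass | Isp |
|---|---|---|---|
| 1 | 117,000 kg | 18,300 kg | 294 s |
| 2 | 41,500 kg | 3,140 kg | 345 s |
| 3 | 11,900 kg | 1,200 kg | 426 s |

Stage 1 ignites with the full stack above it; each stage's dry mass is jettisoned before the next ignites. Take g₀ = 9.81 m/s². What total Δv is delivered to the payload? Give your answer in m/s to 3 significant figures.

Δv ≈ 12400 m/s

Ignition mass of stage 1 = 117,000+18,300 + 41,500+3,140 + 11,900+1,200 + 2,710 = 195,750 kg.
Stage 1: m₀ = 195,750 kg, m_f = 195,750 − 117,000 = 78,750 kg; Δv = 294×9.81×ln(2.486) = 2884.1×0.9106 ≈ 2626 m/s.
Stage 2: m₀ = 60,450 kg, m_f = 60,450 − 41,500 = 18,950 kg; Δv = 345×9.81×ln(3.19) = 3384.5×1.1600 ≈ 3926 m/s.
Stage 3: m₀ = 15,810 kg, m_f = 15,810 − 11,900 = 3,910 kg; Δv = 426×9.81×ln(4.043) = 4179.1×1.3971 ≈ 5839 m/s.
Total Δv = 2626 + 3926 + 5839 = 12391 m/s.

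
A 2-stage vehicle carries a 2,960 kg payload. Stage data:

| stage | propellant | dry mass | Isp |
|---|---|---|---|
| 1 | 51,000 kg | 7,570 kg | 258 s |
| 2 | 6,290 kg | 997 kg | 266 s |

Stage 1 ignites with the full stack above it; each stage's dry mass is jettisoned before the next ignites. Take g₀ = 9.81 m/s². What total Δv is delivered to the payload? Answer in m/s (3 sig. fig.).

Δv ≈ 5900 m/s

Ignition mass of stage 1 = 51,000+7,570 + 6,290+997 + 2,960 = 68,817 kg.
Stage 1: m₀ = 68,817 kg, m_f = 68,817 − 51,000 = 17,817 kg; Δv = 258×9.81×ln(3.862) = 2531.0×1.3513 ≈ 3420 m/s.
Stage 2: m₀ = 10,247 kg, m_f = 10,247 − 6,290 = 3,957 kg; Δv = 266×9.81×ln(2.59) = 2609.5×0.9515 ≈ 2483 m/s.
Total Δv = 3420 + 2483 = 5903 m/s.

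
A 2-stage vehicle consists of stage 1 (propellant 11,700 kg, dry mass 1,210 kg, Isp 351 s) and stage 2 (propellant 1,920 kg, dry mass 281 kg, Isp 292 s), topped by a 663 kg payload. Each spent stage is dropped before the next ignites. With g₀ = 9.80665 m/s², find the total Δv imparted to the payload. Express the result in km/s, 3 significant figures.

Δv ≈ 7.84 km/s

Ignition mass of stage 1 = 11,700+1,210 + 1,920+281 + 663 = 15,774 kg.
Stage 1: m₀ = 15,774 kg, m_f = 15,774 − 11,700 = 4,074 kg; Δv = 351×9.80665×ln(3.872) = 3442.1×1.3537 ≈ 4660 m/s.
Stage 2: m₀ = 2,864 kg, m_f = 2,864 − 1,920 = 944 kg; Δv = 292×9.80665×ln(3.034) = 2863.5×1.1098 ≈ 3178 m/s.
Total Δv = 4660 + 3178 = 7838 m/s.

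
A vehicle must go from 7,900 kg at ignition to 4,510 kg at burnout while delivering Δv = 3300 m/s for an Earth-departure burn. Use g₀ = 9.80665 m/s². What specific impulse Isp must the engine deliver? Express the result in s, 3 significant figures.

ln(m₀/m_f) = ln(7900/4510) = ln(1.752) = 0.5606.
Using Δv = v_e ln(m₀/m_f): v_e = Δv / ln(m₀/m_f) = 3300 / 0.5606 = 5886.9 m/s.
Isp = v_e / g₀ = 5886.9 / 9.80665 = 600.3 s.

Isp ≈ 600 s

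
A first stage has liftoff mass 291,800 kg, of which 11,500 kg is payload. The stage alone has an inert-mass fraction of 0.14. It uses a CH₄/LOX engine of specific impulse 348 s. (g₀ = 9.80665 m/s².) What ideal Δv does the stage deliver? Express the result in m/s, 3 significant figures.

Δv ≈ 5970 m/s

Stage wet mass = m₀ − payload = 291,800 − 11,500 = 280,300 kg.
Stage dry mass = ε × stage wet mass = 0.14 × 280,300 = 39,242 kg.
Burnout mass m_f = stage dry + payload = 39,242 + 11,500 = 50,742 kg.
v_e = Isp · g₀ = 348 × 9.80665 = 3412.7 m/s.
By the Tsiolkovsky rocket equation, Δv = v_e · ln(291,800/50,742) = 3412.7 × ln(5.751) = 3412.7 × 1.7493 ≈ 5970 m/s.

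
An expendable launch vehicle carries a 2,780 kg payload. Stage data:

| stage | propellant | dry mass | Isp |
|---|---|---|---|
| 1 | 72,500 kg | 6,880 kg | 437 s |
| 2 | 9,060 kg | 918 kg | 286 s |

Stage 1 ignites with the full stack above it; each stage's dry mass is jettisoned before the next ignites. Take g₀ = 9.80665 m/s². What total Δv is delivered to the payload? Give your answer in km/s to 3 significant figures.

Δv ≈ 10.1 km/s

Ignition mass of stage 1 = 72,500+6,880 + 9,060+918 + 2,780 = 92,138 kg.
Stage 1: m₀ = 92,138 kg, m_f = 92,138 − 72,500 = 19,638 kg; Δv = 437×9.80665×ln(4.692) = 4285.5×1.5458 ≈ 6625 m/s.
Stage 2: m₀ = 12,758 kg, m_f = 12,758 − 9,060 = 3,698 kg; Δv = 286×9.80665×ln(3.45) = 2804.7×1.2384 ≈ 3473 m/s.
Total Δv = 6625 + 3473 = 10098 m/s.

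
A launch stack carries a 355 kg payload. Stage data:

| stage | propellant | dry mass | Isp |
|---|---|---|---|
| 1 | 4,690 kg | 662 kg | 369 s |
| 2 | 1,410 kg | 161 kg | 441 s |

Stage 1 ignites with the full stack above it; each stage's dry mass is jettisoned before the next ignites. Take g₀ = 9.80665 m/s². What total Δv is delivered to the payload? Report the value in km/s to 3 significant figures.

Δv ≈ 9.44 km/s

Ignition mass of stage 1 = 4,690+662 + 1,410+161 + 355 = 7,278 kg.
Stage 1: m₀ = 7,278 kg, m_f = 7,278 − 4,690 = 2,588 kg; Δv = 369×9.80665×ln(2.812) = 3618.7×1.0340 ≈ 3742 m/s.
Stage 2: m₀ = 1,926 kg, m_f = 1,926 − 1,410 = 516 kg; Δv = 441×9.80665×ln(3.733) = 4324.7×1.3171 ≈ 5696 m/s.
Total Δv = 3742 + 5696 = 9438 m/s.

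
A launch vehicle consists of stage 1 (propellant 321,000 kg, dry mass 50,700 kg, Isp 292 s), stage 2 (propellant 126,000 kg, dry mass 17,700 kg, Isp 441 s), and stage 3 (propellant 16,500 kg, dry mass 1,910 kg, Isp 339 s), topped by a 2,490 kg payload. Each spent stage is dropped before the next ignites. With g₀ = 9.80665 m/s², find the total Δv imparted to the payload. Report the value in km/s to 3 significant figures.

Ignition mass of stage 1 = 321,000+50,700 + 126,000+17,700 + 16,500+1,910 + 2,490 = 536,300 kg.
Stage 1: m₀ = 536,300 kg, m_f = 536,300 − 321,000 = 215,300 kg; Δv = 292×9.80665×ln(2.491) = 2863.5×0.9127 ≈ 2613 m/s.
Stage 2: m₀ = 164,600 kg, m_f = 164,600 − 126,000 = 38,600 kg; Δv = 441×9.80665×ln(4.264) = 4324.7×1.4503 ≈ 6272 m/s.
Stage 3: m₀ = 20,900 kg, m_f = 20,900 − 16,500 = 4,400 kg; Δv = 339×9.80665×ln(4.75) = 3324.5×1.5581 ≈ 5180 m/s.
Total Δv = 2613 + 6272 + 5180 = 14065 m/s.

Δv ≈ 14.1 km/s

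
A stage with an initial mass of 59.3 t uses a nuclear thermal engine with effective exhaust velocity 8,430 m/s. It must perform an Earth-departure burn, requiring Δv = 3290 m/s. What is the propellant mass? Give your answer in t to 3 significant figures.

propellant mass ≈ 19.2 t

By the Tsiolkovsky rocket equation, m₀/m_f = exp(Δv / v_e) = exp(3290 / 8430.0) = exp(0.3903) = 1.4774.
m_f = 59.3 / 1.4774 = 40.1381 t, so propellant = m₀ − m_f = 59.3 − 40.1381 = 19.1619 t.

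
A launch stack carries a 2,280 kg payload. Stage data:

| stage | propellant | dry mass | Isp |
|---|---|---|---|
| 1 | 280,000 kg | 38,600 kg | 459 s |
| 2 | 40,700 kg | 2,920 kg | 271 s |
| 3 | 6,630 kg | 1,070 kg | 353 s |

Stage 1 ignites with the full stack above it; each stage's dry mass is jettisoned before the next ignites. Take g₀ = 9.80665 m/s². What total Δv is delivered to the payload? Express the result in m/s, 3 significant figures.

Ignition mass of stage 1 = 280,000+38,600 + 40,700+2,920 + 6,630+1,070 + 2,280 = 372,200 kg.
Stage 1: m₀ = 372,200 kg, m_f = 372,200 − 280,000 = 92,200 kg; Δv = 459×9.80665×ln(4.037) = 4501.3×1.3955 ≈ 6281 m/s.
Stage 2: m₀ = 53,600 kg, m_f = 53,600 − 40,700 = 12,900 kg; Δv = 271×9.80665×ln(4.155) = 2657.6×1.4243 ≈ 3785 m/s.
Stage 3: m₀ = 9,980 kg, m_f = 9,980 − 6,630 = 3,350 kg; Δv = 353×9.80665×ln(2.979) = 3461.7×1.0916 ≈ 3779 m/s.
Total Δv = 6281 + 3785 + 3779 = 13845 m/s.

Δv ≈ 13800 m/s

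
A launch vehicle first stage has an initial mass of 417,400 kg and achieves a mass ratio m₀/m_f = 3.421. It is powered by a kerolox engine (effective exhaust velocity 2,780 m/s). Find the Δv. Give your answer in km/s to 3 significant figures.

Rocket equation: Δv = v_e · ln(3.421) = 2780.0 × 1.2299 ≈ 3419.2 m/s.

Δv ≈ 3.42 km/s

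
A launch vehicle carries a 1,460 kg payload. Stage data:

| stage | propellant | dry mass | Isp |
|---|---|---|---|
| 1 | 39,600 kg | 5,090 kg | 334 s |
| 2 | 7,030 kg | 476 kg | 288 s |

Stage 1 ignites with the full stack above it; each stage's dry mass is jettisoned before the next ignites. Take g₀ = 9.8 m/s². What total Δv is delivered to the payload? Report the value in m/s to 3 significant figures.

Δv ≈ 8710 m/s

Ignition mass of stage 1 = 39,600+5,090 + 7,030+476 + 1,460 = 53,656 kg.
Stage 1: m₀ = 53,656 kg, m_f = 53,656 − 39,600 = 14,056 kg; Δv = 334×9.8×ln(3.817) = 3273.2×1.3395 ≈ 4385 m/s.
Stage 2: m₀ = 8,966 kg, m_f = 8,966 − 7,030 = 1,936 kg; Δv = 288×9.8×ln(4.631) = 2822.4×1.5328 ≈ 4326 m/s.
Total Δv = 4385 + 4326 = 8711 m/s.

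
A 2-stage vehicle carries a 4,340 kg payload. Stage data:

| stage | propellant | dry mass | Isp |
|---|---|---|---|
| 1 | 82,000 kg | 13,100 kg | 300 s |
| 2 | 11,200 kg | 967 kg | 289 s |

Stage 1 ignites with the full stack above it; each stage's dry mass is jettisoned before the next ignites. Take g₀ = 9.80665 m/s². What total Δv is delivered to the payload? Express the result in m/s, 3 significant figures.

Ignition mass of stage 1 = 82,000+13,100 + 11,200+967 + 4,340 = 111,607 kg.
Stage 1: m₀ = 111,607 kg, m_f = 111,607 − 82,000 = 29,607 kg; Δv = 300×9.80665×ln(3.77) = 2942.0×1.3270 ≈ 3904 m/s.
Stage 2: m₀ = 16,507 kg, m_f = 16,507 − 11,200 = 5,307 kg; Δv = 289×9.80665×ln(3.11) = 2834.1×1.1348 ≈ 3216 m/s.
Total Δv = 3904 + 3216 = 7120 m/s.

Δv ≈ 7120 m/s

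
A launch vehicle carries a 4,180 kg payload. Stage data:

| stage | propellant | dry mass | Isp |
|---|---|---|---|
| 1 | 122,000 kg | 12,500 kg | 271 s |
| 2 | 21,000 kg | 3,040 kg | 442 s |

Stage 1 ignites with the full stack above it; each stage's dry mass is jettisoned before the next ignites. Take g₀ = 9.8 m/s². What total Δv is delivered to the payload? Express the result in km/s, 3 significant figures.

Ignition mass of stage 1 = 122,000+12,500 + 21,000+3,040 + 4,180 = 162,720 kg.
Stage 1: m₀ = 162,720 kg, m_f = 162,720 − 122,000 = 40,720 kg; Δv = 271×9.8×ln(3.996) = 2655.8×1.3853 ≈ 3679 m/s.
Stage 2: m₀ = 28,220 kg, m_f = 28,220 − 21,000 = 7,220 kg; Δv = 442×9.8×ln(3.909) = 4331.6×1.3632 ≈ 5905 m/s.
Total Δv = 3679 + 5905 = 9584 m/s.

Δv ≈ 9.58 km/s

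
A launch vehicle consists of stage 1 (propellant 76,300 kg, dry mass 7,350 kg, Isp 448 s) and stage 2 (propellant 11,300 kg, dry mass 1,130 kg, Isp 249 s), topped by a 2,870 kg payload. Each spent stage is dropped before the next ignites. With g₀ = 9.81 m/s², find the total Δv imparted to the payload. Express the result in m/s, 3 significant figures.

Ignition mass of stage 1 = 76,300+7,350 + 11,300+1,130 + 2,870 = 98,950 kg.
Stage 1: m₀ = 98,950 kg, m_f = 98,950 − 76,300 = 22,650 kg; Δv = 448×9.81×ln(4.369) = 4394.9×1.4745 ≈ 6480 m/s.
Stage 2: m₀ = 15,300 kg, m_f = 15,300 − 11,300 = 4,000 kg; Δv = 249×9.81×ln(3.825) = 2442.7×1.3416 ≈ 3277 m/s.
Total Δv = 6480 + 3277 = 9757 m/s.

Δv ≈ 9760 m/s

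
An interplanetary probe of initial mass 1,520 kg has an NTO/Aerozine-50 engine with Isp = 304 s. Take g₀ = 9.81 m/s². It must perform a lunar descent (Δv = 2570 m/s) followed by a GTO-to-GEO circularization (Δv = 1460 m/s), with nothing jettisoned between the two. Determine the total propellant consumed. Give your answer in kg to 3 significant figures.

v_e = Isp · g₀ = 304 × 9.81 = 2982.2 m/s.
After the first burn: m = 1520 × exp(−2570/2982.2) = 1520 × 0.42241 = 642.063 kg.
After the second burn: m = 642.063 × exp(−1460/2982.2) = 642.063 × 0.61289 = 393.514 kg.
Total propellant = m₀ − m_final = 1520 − 393.514 = 1,126.486 kg.

total propellant consumed ≈ 1130 kg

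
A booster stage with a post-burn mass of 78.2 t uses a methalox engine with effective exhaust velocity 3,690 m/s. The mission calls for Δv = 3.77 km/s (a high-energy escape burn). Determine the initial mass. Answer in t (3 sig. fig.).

m₀/m_f = exp(Δv / v_e) = exp(3770 / 3690.0) = exp(1.0217) = 2.7779.
m₀ = m_f × 2.7779 = 78.2 × 2.7779 = 217.232 t.

initial mass ≈ 217 t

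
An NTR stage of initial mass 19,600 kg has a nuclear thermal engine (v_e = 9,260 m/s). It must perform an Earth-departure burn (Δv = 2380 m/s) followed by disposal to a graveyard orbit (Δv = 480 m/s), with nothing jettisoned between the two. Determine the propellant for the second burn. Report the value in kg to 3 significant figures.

propellant for the second burn ≈ 766 kg

After the first burn: m = 19600 × exp(−2380/9260.0) = 19600 × 0.77335 = 15,157.7 kg.
After the second burn: m = 15,157.7 × exp(−480/9260.0) = 15,157.7 × 0.94948 = 14,391.9 kg.
Second-burn propellant = 15,157.7 − 14,391.9 = 765.8 kg.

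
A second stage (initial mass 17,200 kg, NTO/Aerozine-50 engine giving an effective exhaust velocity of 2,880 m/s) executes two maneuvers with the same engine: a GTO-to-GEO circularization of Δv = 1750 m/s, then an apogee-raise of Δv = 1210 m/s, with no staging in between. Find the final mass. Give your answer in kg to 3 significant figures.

After the first burn: m = 17200 × exp(−1750/2880.0) = 17200 × 0.54464 = 9,367.81 kg.
After the second burn: m = 9,367.81 × exp(−1210/2880.0) = 9,367.81 × 0.65696 = 6,154.28 kg.

final mass ≈ 6150 kg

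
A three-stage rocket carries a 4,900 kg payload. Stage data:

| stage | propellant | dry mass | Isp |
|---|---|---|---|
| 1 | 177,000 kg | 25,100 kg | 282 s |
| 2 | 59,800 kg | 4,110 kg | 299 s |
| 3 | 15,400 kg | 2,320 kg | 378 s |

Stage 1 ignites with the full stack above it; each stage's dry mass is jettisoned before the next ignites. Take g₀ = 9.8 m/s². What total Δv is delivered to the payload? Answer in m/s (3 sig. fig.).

Δv ≈ 10300 m/s

Ignition mass of stage 1 = 177,000+25,100 + 59,800+4,110 + 15,400+2,320 + 4,900 = 288,630 kg.
Stage 1: m₀ = 288,630 kg, m_f = 288,630 − 177,000 = 111,630 kg; Δv = 282×9.8×ln(2.586) = 2763.6×0.9500 ≈ 2625 m/s.
Stage 2: m₀ = 86,530 kg, m_f = 86,530 − 59,800 = 26,730 kg; Δv = 299×9.8×ln(3.237) = 2930.2×1.1747 ≈ 3442 m/s.
Stage 3: m₀ = 22,620 kg, m_f = 22,620 − 15,400 = 7,220 kg; Δv = 378×9.8×ln(3.133) = 3704.4×1.1420 ≈ 4230 m/s.
Total Δv = 2625 + 3442 + 4230 = 10297 m/s.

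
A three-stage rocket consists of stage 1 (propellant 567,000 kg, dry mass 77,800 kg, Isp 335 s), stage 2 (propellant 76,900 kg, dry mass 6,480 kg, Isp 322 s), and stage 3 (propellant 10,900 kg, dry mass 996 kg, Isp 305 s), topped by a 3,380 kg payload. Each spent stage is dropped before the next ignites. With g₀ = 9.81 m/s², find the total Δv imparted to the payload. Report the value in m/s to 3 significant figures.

Δv ≈ 13200 m/s

Ignition mass of stage 1 = 567,000+77,800 + 76,900+6,480 + 10,900+996 + 3,380 = 743,456 kg.
Stage 1: m₀ = 743,456 kg, m_f = 743,456 − 567,000 = 176,456 kg; Δv = 335×9.81×ln(4.213) = 3286.4×1.4382 ≈ 4727 m/s.
Stage 2: m₀ = 98,656 kg, m_f = 98,656 − 76,900 = 21,756 kg; Δv = 322×9.81×ln(4.535) = 3158.8×1.5117 ≈ 4775 m/s.
Stage 3: m₀ = 15,276 kg, m_f = 15,276 − 10,900 = 4,376 kg; Δv = 305×9.81×ln(3.491) = 2992.1×1.2501 ≈ 3741 m/s.
Total Δv = 4727 + 4775 + 3741 = 13243 m/s.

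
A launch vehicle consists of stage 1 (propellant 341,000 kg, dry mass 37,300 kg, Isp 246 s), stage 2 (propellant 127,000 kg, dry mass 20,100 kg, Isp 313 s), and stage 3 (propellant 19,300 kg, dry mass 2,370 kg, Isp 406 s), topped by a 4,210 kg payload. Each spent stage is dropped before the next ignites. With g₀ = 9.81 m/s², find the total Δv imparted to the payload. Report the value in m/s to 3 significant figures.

Δv ≈ 11800 m/s

Ignition mass of stage 1 = 341,000+37,300 + 127,000+20,100 + 19,300+2,370 + 4,210 = 551,280 kg.
Stage 1: m₀ = 551,280 kg, m_f = 551,280 − 341,000 = 210,280 kg; Δv = 246×9.81×ln(2.622) = 2413.3×0.9638 ≈ 2326 m/s.
Stage 2: m₀ = 172,980 kg, m_f = 172,980 − 127,000 = 45,980 kg; Δv = 313×9.81×ln(3.762) = 3070.5×1.3250 ≈ 4068 m/s.
Stage 3: m₀ = 25,880 kg, m_f = 25,880 − 19,300 = 6,580 kg; Δv = 406×9.81×ln(3.933) = 3982.9×1.3694 ≈ 5454 m/s.
Total Δv = 2326 + 4068 + 5454 = 11848 m/s.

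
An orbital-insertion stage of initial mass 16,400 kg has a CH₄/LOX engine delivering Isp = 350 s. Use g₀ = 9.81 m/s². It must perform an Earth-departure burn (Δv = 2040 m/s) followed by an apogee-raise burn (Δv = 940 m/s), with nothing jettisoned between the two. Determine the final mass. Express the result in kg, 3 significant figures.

final mass ≈ 6890 kg

v_e = Isp · g₀ = 350 × 9.81 = 3433.5 m/s.
After the first burn: m = 16400 × exp(−2040/3433.5) = 16400 × 0.55203 = 9,053.29 kg.
After the second burn: m = 9,053.29 × exp(−940/3433.5) = 9,053.29 × 0.76050 = 6,885.03 kg.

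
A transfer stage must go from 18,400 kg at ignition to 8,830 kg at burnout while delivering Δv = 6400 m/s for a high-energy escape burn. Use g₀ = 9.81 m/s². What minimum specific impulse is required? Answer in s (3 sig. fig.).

Isp ≈ 889 s

ln(m₀/m_f) = ln(18400/8830) = ln(2.084) = 0.7342.
Rocket equation: v_e = Δv / ln(m₀/m_f) = 6400 / 0.7342 = 8717.0 m/s.
Isp = v_e / g₀ = 8717.0 / 9.81 = 888.6 s.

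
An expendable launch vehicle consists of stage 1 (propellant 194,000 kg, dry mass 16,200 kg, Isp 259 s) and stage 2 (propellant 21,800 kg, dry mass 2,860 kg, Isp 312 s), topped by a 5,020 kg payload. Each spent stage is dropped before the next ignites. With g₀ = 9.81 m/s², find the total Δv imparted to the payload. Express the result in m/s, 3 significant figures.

Δv ≈ 8260 m/s

Ignition mass of stage 1 = 194,000+16,200 + 21,800+2,860 + 5,020 = 239,880 kg.
Stage 1: m₀ = 239,880 kg, m_f = 239,880 − 194,000 = 45,880 kg; Δv = 259×9.81×ln(5.228) = 2540.8×1.6541 ≈ 4203 m/s.
Stage 2: m₀ = 29,680 kg, m_f = 29,680 − 21,800 = 7,880 kg; Δv = 312×9.81×ln(3.766) = 3060.7×1.3261 ≈ 4059 m/s.
Total Δv = 4203 + 4059 = 8262 m/s.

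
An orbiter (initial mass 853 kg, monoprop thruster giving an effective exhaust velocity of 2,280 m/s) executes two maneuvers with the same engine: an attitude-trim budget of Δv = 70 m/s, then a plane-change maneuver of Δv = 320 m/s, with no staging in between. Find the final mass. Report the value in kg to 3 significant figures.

final mass ≈ 719 kg

After the first burn: m = 853 × exp(−70/2280.0) = 853 × 0.96976 = 827.205 kg.
After the second burn: m = 827.205 × exp(−320/2280.0) = 827.205 × 0.86905 = 718.883 kg.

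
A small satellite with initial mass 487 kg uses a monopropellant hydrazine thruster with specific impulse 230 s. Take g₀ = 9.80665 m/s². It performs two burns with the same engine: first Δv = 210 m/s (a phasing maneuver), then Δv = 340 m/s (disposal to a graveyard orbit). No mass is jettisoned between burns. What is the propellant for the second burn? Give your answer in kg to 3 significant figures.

propellant for the second burn ≈ 62.1 kg

v_e = Isp · g₀ = 230 × 9.80665 = 2255.5 m/s.
After the first burn: m = 487 × exp(−210/2255.5) = 487 × 0.91110 = 443.706 kg.
After the second burn: m = 443.706 × exp(−340/2255.5) = 443.706 × 0.86007 = 381.618 kg.
Second-burn propellant = 443.706 − 381.618 = 62.088 kg.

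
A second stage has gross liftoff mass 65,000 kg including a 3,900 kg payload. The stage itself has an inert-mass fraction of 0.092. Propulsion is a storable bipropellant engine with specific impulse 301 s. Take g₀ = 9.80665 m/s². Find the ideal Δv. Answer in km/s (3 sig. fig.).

Stage wet mass = m₀ − payload = 65,000 − 3,900 = 61,100 kg.
Stage dry mass = ε × stage wet mass = 0.092 × 61,100 = 5,621.2 kg.
Burnout mass m_f = stage dry + payload = 5,621.2 + 3,900 = 9,521.2 kg.
v_e = Isp · g₀ = 301 × 9.80665 = 2951.8 m/s.
Δv = v_e · ln(65,000/9,521.2) = 2951.8 × ln(6.827) = 2951.8 × 1.9209 ≈ 5670 m/s.

Δv ≈ 5.67 km/s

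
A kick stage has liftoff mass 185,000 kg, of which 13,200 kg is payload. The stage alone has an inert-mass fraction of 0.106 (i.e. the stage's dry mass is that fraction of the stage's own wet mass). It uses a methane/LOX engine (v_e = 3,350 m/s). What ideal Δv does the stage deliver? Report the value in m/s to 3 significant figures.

Δv ≈ 5940 m/s

Stage wet mass = m₀ − payload = 185,000 − 13,200 = 171,800 kg.
Stage dry mass = ε × stage wet mass = 0.106 × 171,800 = 18,210.8 kg.
Burnout mass m_f = stage dry + payload = 18,210.8 + 13,200 = 31,410.8 kg.
Using Δv = v_e ln(m₀/m_f): Δv = v_e · ln(185,000/31,410.8) = 3350.0 × ln(5.89) = 3350.0 × 1.7732 ≈ 5940 m/s.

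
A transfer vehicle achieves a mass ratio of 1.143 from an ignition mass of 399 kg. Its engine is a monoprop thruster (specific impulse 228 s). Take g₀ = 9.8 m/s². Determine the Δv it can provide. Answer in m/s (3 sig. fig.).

v_e = Isp · g₀ = 228 × 9.8 = 2234.4 m/s.
By the Tsiolkovsky rocket equation, Δv = v_e · ln(1.143) = 2234.4 × 0.1337 ≈ 298.6 m/s.

Δv ≈ 299 m/s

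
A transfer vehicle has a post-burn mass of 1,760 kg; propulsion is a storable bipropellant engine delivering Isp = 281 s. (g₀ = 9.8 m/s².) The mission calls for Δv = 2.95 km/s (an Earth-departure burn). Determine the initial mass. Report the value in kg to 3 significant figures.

initial mass ≈ 5140 kg

v_e = Isp · g₀ = 281 × 9.8 = 2753.8 m/s.
m₀/m_f = exp(Δv / v_e) = exp(2950 / 2753.8) = exp(1.0712) = 2.9190.
m₀ = m_f × 2.9190 = 1,760 × 2.9190 = 5,137.44 kg.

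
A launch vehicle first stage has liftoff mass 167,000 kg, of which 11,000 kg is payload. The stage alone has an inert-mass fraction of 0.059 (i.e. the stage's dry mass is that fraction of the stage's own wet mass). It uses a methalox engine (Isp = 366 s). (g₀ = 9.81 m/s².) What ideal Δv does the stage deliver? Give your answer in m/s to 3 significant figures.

Stage wet mass = m₀ − payload = 167,000 − 11,000 = 156,000 kg.
Stage dry mass = ε × stage wet mass = 0.059 × 156,000 = 9,204 kg.
Burnout mass m_f = stage dry + payload = 9,204 + 11,000 = 20,204 kg.
v_e = Isp · g₀ = 366 × 9.81 = 3590.5 m/s.
From the ideal rocket equation, Δv = v_e · ln(167,000/20,204) = 3590.5 × ln(8.266) = 3590.5 × 2.1121 ≈ 7583 m/s.

Δv ≈ 7580 m/s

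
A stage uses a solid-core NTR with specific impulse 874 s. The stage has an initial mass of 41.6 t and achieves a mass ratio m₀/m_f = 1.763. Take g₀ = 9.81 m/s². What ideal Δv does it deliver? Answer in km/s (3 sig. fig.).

v_e = Isp · g₀ = 874 × 9.81 = 8573.9 m/s.
Δv = v_e · ln(1.763) = 8573.9 × 0.5670 ≈ 4861.6 m/s.

Δv ≈ 4.86 km/s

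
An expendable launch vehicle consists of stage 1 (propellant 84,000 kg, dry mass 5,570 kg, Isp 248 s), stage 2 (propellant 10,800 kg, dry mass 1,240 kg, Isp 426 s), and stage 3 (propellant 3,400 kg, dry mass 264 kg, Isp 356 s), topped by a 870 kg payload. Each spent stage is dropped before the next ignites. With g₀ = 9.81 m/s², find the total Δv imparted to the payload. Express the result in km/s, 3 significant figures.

Δv ≈ 13.1 km/s

Ignition mass of stage 1 = 84,000+5,570 + 10,800+1,240 + 3,400+264 + 870 = 106,144 kg.
Stage 1: m₀ = 106,144 kg, m_f = 106,144 − 84,000 = 22,144 kg; Δv = 248×9.81×ln(4.793) = 2432.9×1.5672 ≈ 3813 m/s.
Stage 2: m₀ = 16,574 kg, m_f = 16,574 − 10,800 = 5,774 kg; Δv = 426×9.81×ln(2.87) = 4179.1×1.0545 ≈ 4407 m/s.
Stage 3: m₀ = 4,534 kg, m_f = 4,534 − 3,400 = 1,134 kg; Δv = 356×9.81×ln(3.998) = 3492.4×1.3859 ≈ 4840 m/s.
Total Δv = 3813 + 4407 + 4840 = 13060 m/s.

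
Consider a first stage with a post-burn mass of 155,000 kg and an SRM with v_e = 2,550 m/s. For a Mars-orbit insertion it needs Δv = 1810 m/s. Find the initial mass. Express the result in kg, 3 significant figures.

initial mass ≈ 315000 kg

m₀/m_f = exp(Δv / v_e) = exp(1810 / 2550.0) = exp(0.7098) = 2.0336.
m₀ = m_f × 2.0336 = 155,000 × 2.0336 = 315,208 kg.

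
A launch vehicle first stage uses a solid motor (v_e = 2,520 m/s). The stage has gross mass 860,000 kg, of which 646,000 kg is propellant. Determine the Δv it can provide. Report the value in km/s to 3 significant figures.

m_f = m₀ − m_prop = 860,000 − 646,000 = 214,000 kg.
Δv = v_e · ln(m₀/m_f) = 2520.0 × ln(4.019) = 2520.0 × 1.3910 ≈ 3505.2 m/s.

Δv ≈ 3.51 km/s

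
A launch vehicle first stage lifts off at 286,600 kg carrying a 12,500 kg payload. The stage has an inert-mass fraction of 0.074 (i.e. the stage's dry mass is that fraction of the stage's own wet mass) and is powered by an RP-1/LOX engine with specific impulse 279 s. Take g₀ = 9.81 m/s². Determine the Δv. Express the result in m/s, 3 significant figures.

Stage wet mass = m₀ − payload = 286,600 − 12,500 = 274,100 kg.
Stage dry mass = ε × stage wet mass = 0.074 × 274,100 = 20,283.4 kg.
Burnout mass m_f = stage dry + payload = 20,283.4 + 12,500 = 32,783.4 kg.
v_e = Isp · g₀ = 279 × 9.81 = 2737.0 m/s.
Δv = v_e · ln(286,600/32,783.4) = 2737.0 × ln(8.742) = 2737.0 × 2.1682 ≈ 5934 m/s.

Δv ≈ 5930 m/s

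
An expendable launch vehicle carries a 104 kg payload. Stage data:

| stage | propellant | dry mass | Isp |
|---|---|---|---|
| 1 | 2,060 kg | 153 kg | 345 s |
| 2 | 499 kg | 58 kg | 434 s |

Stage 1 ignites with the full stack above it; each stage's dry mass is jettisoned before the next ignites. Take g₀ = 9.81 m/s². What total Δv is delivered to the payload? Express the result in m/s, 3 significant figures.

Δv ≈ 10300 m/s

Ignition mass of stage 1 = 2,060+153 + 499+58 + 104 = 2,874 kg.
Stage 1: m₀ = 2,874 kg, m_f = 2,874 − 2,060 = 814 kg; Δv = 345×9.81×ln(3.531) = 3384.5×1.2615 ≈ 4269 m/s.
Stage 2: m₀ = 661 kg, m_f = 661 − 499 = 162 kg; Δv = 434×9.81×ln(4.08) = 4257.5×1.4062 ≈ 5987 m/s.
Total Δv = 4269 + 5987 = 10256 m/s.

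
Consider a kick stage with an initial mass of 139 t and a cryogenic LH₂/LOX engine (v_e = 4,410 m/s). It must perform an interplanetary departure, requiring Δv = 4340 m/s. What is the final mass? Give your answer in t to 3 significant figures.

final mass ≈ 52.0 t

From the ideal rocket equation, m₀/m_f = exp(Δv / v_e) = exp(4340 / 4410.0) = exp(0.9841) = 2.6755.
m_f = m₀ / 2.6755 = 139 / 2.6755 = 51.9529 t.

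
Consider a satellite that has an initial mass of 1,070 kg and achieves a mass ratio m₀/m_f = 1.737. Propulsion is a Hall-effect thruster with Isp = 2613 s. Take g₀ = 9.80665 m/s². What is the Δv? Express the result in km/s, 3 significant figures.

Δv ≈ 14.1 km/s

v_e = Isp · g₀ = 2613 × 9.80665 = 25624.8 m/s.
From the ideal rocket equation, Δv = v_e · ln(1.737) = 25624.8 × 0.5522 ≈ 14149.0 m/s.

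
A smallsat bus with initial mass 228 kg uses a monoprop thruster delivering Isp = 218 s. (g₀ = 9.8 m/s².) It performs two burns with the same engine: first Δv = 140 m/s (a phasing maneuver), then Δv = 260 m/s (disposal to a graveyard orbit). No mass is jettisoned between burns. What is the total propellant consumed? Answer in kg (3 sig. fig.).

v_e = Isp · g₀ = 218 × 9.8 = 2136.4 m/s.
After the first burn: m = 228 × exp(−140/2136.4) = 228 × 0.93657 = 213.538 kg.
After the second burn: m = 213.538 × exp(−260/2136.4) = 213.538 × 0.88541 = 189.069 kg.
Total propellant = m₀ − m_final = 228 − 189.069 = 38.931 kg.

total propellant consumed ≈ 38.9 kg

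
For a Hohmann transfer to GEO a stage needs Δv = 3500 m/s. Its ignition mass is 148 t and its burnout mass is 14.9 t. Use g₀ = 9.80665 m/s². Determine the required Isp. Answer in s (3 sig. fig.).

ln(m₀/m_f) = ln(148000/14900) = ln(9.933) = 2.2959.
From the ideal rocket equation, v_e = Δv / ln(m₀/m_f) = 3500 / 2.2959 = 1524.5 m/s.
Isp = v_e / g₀ = 1524.5 / 9.80665 = 155.5 s.

Isp ≈ 155 s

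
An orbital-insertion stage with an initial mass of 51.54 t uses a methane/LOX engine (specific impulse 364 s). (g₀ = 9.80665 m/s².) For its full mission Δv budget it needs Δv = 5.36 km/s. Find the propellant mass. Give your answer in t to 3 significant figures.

v_e = Isp · g₀ = 364 × 9.80665 = 3569.6 m/s.
Rocket equation: m₀/m_f = exp(Δv / v_e) = exp(5360 / 3569.6) = exp(1.5016) = 4.4887.
m_f = 51.54 / 4.4887 = 11.4822 t, so propellant = m₀ − m_f = 51.54 − 11.4822 = 40.0578 t.

propellant mass ≈ 40.1 t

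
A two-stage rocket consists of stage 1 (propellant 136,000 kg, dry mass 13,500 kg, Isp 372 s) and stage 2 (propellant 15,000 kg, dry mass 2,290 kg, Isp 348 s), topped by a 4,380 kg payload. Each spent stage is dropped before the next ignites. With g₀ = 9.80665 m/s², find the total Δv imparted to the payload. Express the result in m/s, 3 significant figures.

Ignition mass of stage 1 = 136,000+13,500 + 15,000+2,290 + 4,380 = 171,170 kg.
Stage 1: m₀ = 171,170 kg, m_f = 171,170 − 136,000 = 35,170 kg; Δv = 372×9.80665×ln(4.867) = 3648.1×1.5825 ≈ 5773 m/s.
Stage 2: m₀ = 21,670 kg, m_f = 21,670 − 15,000 = 6,670 kg; Δv = 348×9.80665×ln(3.249) = 3412.7×1.1783 ≈ 4021 m/s.
Total Δv = 5773 + 4021 = 9794 m/s.

Δv ≈ 9790 m/s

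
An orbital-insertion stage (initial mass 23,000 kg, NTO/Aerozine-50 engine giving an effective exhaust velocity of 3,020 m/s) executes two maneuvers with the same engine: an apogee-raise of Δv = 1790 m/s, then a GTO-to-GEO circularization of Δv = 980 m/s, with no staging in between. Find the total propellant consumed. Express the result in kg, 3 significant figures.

After the first burn: m = 23000 × exp(−1790/3020.0) = 23000 × 0.55282 = 12,714.9 kg.
After the second burn: m = 12,714.9 × exp(−980/3020.0) = 12,714.9 × 0.72289 = 9,191.47 kg.
Total propellant = m₀ − m_final = 23000 − 9,191.47 = 13,808.53 kg.

total propellant consumed ≈ 13800 kg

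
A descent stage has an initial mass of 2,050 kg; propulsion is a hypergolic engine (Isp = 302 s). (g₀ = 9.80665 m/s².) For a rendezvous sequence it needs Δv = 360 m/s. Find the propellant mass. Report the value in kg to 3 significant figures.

propellant mass ≈ 235 kg

v_e = Isp · g₀ = 302 × 9.80665 = 2961.6 m/s.
m₀/m_f = exp(Δv / v_e) = exp(360 / 2961.6) = exp(0.1216) = 1.1293.
m_f = 2,050 / 1.1293 = 1,815.28 kg, so propellant = m₀ − m_f = 2,050 − 1,815.28 = 234.72 kg.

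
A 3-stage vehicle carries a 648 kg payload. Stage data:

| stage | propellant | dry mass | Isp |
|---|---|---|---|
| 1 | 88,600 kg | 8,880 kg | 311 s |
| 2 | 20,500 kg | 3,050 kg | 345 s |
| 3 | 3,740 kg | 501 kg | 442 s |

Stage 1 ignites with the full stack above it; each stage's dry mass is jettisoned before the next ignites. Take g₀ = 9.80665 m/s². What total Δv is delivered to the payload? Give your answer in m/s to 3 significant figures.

Ignition mass of stage 1 = 88,600+8,880 + 20,500+3,050 + 3,740+501 + 648 = 125,919 kg.
Stage 1: m₀ = 125,919 kg, m_f = 125,919 − 88,600 = 37,319 kg; Δv = 311×9.80665×ln(3.374) = 3049.9×1.2161 ≈ 3709 m/s.
Stage 2: m₀ = 28,439 kg, m_f = 28,439 − 20,500 = 7,939 kg; Δv = 345×9.80665×ln(3.582) = 3383.3×1.2760 ≈ 4317 m/s.
Stage 3: m₀ = 4,889 kg, m_f = 4,889 − 3,740 = 1,149 kg; Δv = 442×9.80665×ln(4.255) = 4334.5×1.4481 ≈ 6277 m/s.
Total Δv = 3709 + 4317 + 6277 = 14303 m/s.

Δv ≈ 14300 m/s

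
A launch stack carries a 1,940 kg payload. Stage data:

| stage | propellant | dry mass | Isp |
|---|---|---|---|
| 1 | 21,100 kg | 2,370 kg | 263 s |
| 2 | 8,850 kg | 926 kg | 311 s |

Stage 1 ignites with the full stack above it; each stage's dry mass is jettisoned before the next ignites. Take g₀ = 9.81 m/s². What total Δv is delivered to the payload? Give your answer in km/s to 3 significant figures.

Ignition mass of stage 1 = 21,100+2,370 + 8,850+926 + 1,940 = 35,186 kg.
Stage 1: m₀ = 35,186 kg, m_f = 35,186 − 21,100 = 14,086 kg; Δv = 263×9.81×ln(2.498) = 2580.0×0.9155 ≈ 2362 m/s.
Stage 2: m₀ = 11,716 kg, m_f = 11,716 − 8,850 = 2,866 kg; Δv = 311×9.81×ln(4.088) = 3050.9×1.4080 ≈ 4296 m/s.
Total Δv = 2362 + 4296 = 6658 m/s.

Δv ≈ 6.66 km/s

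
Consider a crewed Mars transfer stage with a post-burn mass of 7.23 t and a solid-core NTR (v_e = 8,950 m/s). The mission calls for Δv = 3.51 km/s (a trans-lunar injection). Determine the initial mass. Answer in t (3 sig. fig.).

m₀/m_f = exp(Δv / v_e) = exp(3510 / 8950.0) = exp(0.3922) = 1.4802.
m₀ = m_f × 1.4802 = 7.23 × 1.4802 = 10.7018 t.

initial mass ≈ 10.7 t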